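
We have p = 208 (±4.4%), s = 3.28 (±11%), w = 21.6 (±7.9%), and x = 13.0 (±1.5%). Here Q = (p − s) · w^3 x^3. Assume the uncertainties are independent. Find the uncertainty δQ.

1.11e+09

Let u = p − s = 205. δu = √(δp² + δs²) = √(83.8 + 0.130) = 9.16, so δu/u = 0.0447.
Q is then a monomial in u, w, x:
δQ/Q = √((δu/u)² + (3·δw/w)² + (3·δx/x)²) = √(0.00200 + 0.0562 + 0.00203) = 0.245
Q = 4.53e+09, so δQ = 0.245 × 4.53e+09 = 1.11e+09.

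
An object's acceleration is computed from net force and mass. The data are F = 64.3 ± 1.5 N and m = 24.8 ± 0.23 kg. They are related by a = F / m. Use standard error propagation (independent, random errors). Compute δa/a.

0.0251

a is a product of powers, so relative uncertainties combine in quadrature:
  (1·δF/F)² = (1×0.0233)² = 0.000544;  (-1·δm/m)² = (-1×0.00927)² = 8.6e-05
δa/a = √(0.000630) = 0.0251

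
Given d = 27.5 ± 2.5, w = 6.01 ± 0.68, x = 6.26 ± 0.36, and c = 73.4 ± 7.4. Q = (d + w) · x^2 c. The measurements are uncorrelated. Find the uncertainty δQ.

Let u = d + w = 33.5. δu = √(δd² + δw²) = √(6.25 + 0.462) = 2.59, so δu/u = 0.0773.
Q is then a monomial in u, x, c:
δQ/Q = √((δu/u)² + (2·δx/x)² + (1·δc/c)²) = √(0.00598 + 0.0132 + 0.0102) = 0.171
Q = 96400, so δQ = 0.171 × 96400 = 16500.

16500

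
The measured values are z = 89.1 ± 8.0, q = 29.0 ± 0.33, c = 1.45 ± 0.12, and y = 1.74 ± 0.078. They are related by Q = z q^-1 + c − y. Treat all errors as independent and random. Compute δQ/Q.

Let p = z·q^-1 = 3.07. δp/p = √((1·δz/z)² + (-1·δq/q)²) = √(0.00806 + 0.000129) = 0.0905, so δp = 0.278.
Q = p + c − y: δQ = √(δp² + δc² + δy²) = √(0.0773 + 0.0144 + 0.00608) = 0.313
Q = 2.78, so δQ/Q = 0.313/2.78 = 0.112.

0.112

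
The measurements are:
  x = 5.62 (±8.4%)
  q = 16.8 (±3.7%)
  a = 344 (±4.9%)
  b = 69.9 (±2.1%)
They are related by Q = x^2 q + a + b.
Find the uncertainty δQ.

92.8

Let p = x^2·q = 531. δp/p = √((2·δx/x)² + (1·δq/q)²) = √(0.0282 + 0.00137) = 0.172, so δp = 91.3.
Q = p + a + b: δQ = √(δp² + δa² + δb²) = √(8330 + 284 + 2.15) = 92.8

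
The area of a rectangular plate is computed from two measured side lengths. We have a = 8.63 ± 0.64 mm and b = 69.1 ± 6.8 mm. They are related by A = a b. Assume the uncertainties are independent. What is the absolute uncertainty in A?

A is a product of powers, so relative uncertainties combine in quadrature:
  (1·δa/a)² = (1×0.0742)² = 0.00550;  (1·δb/b)² = (1×0.0984)² = 0.00968
δA/A = √(0.0152) = 0.123
A = 596 mm^2, so δA = 0.123 × 596 = 73.5 mm^2.

73.5 mm^2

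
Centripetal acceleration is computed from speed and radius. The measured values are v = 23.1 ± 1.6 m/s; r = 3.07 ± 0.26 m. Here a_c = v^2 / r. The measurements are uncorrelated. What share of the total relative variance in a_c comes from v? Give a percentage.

(δa_c/a_c)² = (2·δv/v)² + (-1·δr/r)²
  v term: (2×0.0693)² = 0.0192
  r term: (-1×0.0847)² = 0.00717
Total = 0.0264. Share from v = 0.0192/0.0264 = 0.728.

72.8%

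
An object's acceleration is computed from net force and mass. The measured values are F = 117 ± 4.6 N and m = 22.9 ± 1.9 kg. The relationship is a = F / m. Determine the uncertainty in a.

0.469 m/s^2

Since a is a product/quotient, work with relative uncertainties:
  (1·δF/F)² = (1×0.0393)² = 0.00155;  (-1·δm/m)² = (-1×0.0830)² = 0.00688
δa/a = √(0.00843) = 0.0918
a = 5.11 m/s^2, so δa = 0.0918 × 5.11 = 0.469 m/s^2.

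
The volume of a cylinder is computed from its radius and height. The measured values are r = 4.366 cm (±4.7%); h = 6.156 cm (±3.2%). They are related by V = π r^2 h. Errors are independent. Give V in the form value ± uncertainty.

368.7 ± 36.6 cm^3

Products/powers → add relative errors in quadrature, weighted by exponent:
  (2·δr/r)² = (2×0.0470)² = 0.00884;  (1·δh/h)² = (1×0.0320)² = 0.00102
δV/V = √(0.00986) = 0.0993
V = 368.7 cm^3, so δV = 0.0993 × 368.7 = 36.6 cm^3.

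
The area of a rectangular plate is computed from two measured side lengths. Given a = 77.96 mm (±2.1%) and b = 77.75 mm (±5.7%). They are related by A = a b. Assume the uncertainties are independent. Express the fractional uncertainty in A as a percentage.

Relative error in a monomial: (δA/A)² = Σ (nᵢ · δxᵢ/xᵢ)².
  (1·δa/a)² = (1×0.0210)² = 0.000441;  (1·δb/b)² = (1×0.0570)² = 0.00325
δA/A = √(0.00369) = 0.0607

6.07%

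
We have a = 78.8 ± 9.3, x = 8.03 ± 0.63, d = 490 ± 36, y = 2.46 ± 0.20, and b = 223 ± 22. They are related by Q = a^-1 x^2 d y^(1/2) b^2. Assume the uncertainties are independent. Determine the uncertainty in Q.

Q is a product of powers, so relative uncertainties combine in quadrature:
  (-1·δa/a)² = (-1×0.118)² = 0.0139;  (2·δx/x)² = (2×0.0785)² = 0.0246;  (1·δd/d)² = (1×0.0735)² = 0.00540;  (½·δy/y)² = (0.5×0.0813)² = 0.00165;  (2·δb/b)² = (2×0.0987)² = 0.0389
δQ/Q = √(0.0845) = 0.291
Q = 3.13e+07, so δQ = 0.291 × 3.13e+07 = 9.09e+06.

9.09e+06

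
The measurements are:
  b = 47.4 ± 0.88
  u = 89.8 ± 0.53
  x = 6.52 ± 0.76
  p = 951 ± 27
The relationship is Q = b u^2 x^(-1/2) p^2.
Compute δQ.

1.14e+10

Each factor contributes (exponent × relative error)² to (δQ/Q)²:
  (1·δb/b)² = (1×0.0186)² = 0.000345;  (2·δu/u)² = (2×0.00590)² = 0.000139;  (−½·δx/x)² = (-0.5×0.117)² = 0.00340;  (2·δp/p)² = (2×0.0284)² = 0.00322
δQ/Q = √(0.00711) = 0.0843
Q = 1.35e+11, so δQ = 0.0843 × 1.35e+11 = 1.14e+10.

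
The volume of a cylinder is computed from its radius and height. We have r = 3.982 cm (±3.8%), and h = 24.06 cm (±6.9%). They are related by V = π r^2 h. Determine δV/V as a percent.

10.3%

Each factor contributes (exponent × relative error)² to (δV/V)²:
  (2·δr/r)² = (2×0.0380)² = 0.00578;  (1·δh/h)² = (1×0.0690)² = 0.00476
δV/V = √(0.0105) = 0.103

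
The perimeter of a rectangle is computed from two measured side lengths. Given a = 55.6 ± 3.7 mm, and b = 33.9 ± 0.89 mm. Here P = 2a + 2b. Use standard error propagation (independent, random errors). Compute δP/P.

0.0425

Each term contributes (cᵢ δxᵢ)² to (δP)²:
  (2·δa)² = 54.8;  (2·δb)² = 3.17
δP = √(57.9) = 7.61 mm
P = 179 mm, so δP/P = 7.61/179 = 0.0425.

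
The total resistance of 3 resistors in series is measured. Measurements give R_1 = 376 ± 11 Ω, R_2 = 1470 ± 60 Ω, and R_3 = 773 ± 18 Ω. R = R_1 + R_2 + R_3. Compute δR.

63.6 Ω

Absolute uncertainties add in quadrature for a linear combination:
  (δR_1)² = 121;  (δR_2)² = 3600;  (δR_3)² = 324
δR = √(4040) = 63.6 Ω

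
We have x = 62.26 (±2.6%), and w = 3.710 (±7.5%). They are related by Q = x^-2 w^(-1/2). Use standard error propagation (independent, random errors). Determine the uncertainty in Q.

Q is a product of powers, so relative uncertainties combine in quadrature:
  (-2·δx/x)² = (-2×0.0260)² = 0.00270;  (−½·δw/w)² = (-0.5×0.0750)² = 0.00141
δQ/Q = √(0.00411) = 0.0641
Q = 0.0001339, so δQ = 0.0641 × 0.0001339 = 8.59e-06.

8.59e-06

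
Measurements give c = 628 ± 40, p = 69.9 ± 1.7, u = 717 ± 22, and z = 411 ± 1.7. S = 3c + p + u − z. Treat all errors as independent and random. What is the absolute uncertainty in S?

Absolute uncertainties add in quadrature for a linear combination:
  (3·δc)² = 14400;  (δp)² = 2.89;  (δu)² = 484;  (δz)² = 2.89
δS = √(14900) = 122

122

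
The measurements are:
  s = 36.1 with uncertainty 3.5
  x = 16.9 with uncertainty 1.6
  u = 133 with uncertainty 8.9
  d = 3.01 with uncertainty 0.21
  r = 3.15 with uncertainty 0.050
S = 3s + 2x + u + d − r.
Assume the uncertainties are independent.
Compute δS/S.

For a sum/difference, combine absolute errors in quadrature:
  (3·δs)² = 110;  (2·δx)² = 10.2;  (δu)² = 79.2;  (δd)² = 0.0441;  (δr)² = 0.00250
δS = √(200) = 14.1
S = 275, so δS/S = 14.1/275 = 0.0514.

0.0514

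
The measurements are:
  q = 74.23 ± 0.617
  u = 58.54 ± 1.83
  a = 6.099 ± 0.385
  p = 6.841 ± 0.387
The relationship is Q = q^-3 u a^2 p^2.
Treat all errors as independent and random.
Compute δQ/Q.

Relative error in a monomial: (δQ/Q)² = Σ (nᵢ · δxᵢ/xᵢ)².
  (-3·δq/q)² = (-3×0.00831)² = 0.000622;  (1·δu/u)² = (1×0.0313)² = 0.000977;  (2·δa/a)² = (2×0.0631)² = 0.0159;  (2·δp/p)² = (2×0.0566)² = 0.0128
δQ/Q = √(0.0303) = 0.174

0.174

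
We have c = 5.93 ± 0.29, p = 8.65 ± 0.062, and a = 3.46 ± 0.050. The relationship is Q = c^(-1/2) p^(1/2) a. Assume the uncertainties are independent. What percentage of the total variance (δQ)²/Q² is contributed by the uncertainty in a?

(δQ/Q)² = (−½·δc/c)² + (½·δp/p)² + (1·δa/a)²
  c term: (-0.5×0.0489)² = 0.000598
  p term: (0.5×0.00717)² = 1.28e-05
  a term: (1×0.0145)² = 0.000209
Total = 0.000820. Share from a = 0.000209/0.000820 = 0.255.

25.5%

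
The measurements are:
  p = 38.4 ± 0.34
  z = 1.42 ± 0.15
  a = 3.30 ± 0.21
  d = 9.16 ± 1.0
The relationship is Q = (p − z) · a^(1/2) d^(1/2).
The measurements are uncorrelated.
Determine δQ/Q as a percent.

6.40%

Let u = p − z = 37.0. δu = √(δp² + δz²) = √(0.116 + 0.0225) = 0.372, so δu/u = 0.0100.
Q is then a monomial in u, a, d:
δQ/Q = √((δu/u)² + (½·δa/a)² + (½·δd/d)²) = √(0.000101 + 0.00101 + 0.00298) = 0.0640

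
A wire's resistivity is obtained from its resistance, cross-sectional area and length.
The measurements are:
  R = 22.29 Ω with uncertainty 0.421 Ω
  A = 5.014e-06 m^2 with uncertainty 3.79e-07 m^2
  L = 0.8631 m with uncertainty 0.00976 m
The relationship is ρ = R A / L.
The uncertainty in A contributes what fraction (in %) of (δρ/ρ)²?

(δρ/ρ)² = (1·δR/R)² + (1·δA/A)² + (-1·δL/L)²
  R term: (1×0.0189)² = 0.000357
  A term: (1×0.0756)² = 0.00571
  L term: (-1×0.0113)² = 0.000128
Total = 0.00620. Share from A = 0.00571/0.00620 = 0.922.

92.2%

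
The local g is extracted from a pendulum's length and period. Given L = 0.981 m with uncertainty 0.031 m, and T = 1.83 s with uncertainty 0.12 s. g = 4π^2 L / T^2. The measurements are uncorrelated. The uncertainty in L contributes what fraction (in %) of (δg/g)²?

(δg/g)² = (1·δL/L)² + (-2·δT/T)²
  L term: (1×0.0316)² = 0.000999
  T term: (-2×0.0656)² = 0.0172
Total = 0.0182. Share from L = 0.000999/0.0182 = 0.0549.

5.49%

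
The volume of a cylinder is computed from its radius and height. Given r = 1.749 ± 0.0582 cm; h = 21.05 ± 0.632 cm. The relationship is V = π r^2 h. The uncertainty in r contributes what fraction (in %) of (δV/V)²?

(δV/V)² = (2·δr/r)² + (1·δh/h)²
  r term: (2×0.0333)² = 0.00443
  h term: (1×0.0300)² = 0.000901
Total = 0.00533. Share from r = 0.00443/0.00533 = 0.831.

83.1%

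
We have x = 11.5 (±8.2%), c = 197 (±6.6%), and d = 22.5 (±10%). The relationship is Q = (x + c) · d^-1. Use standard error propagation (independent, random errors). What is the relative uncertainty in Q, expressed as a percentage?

Let u = x + c = 208. δu = √(δx² + δc²) = √(0.889 + 169) = 13.0, so δu/u = 0.0625.
Q is then a monomial in u, d:
δQ/Q = √((δu/u)² + (-1·δd/d)²) = √(0.00391 + 0.0100) = 0.118

11.8%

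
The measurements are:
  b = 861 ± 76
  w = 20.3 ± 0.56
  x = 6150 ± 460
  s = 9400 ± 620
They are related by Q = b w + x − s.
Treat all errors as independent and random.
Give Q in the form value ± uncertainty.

Let p = b·w = 17500. δp/p = √((1·δb/b)² + (1·δw/w)²) = √(0.00779 + 0.000761) = 0.0925, so δp = 1620.
Q = p + x − s: δQ = √(δp² + δx² + δs²) = √(2.61e+06 + 2.12e+05 + 3.84e+05) = 1790
Q = 14200.

14200 ± 1790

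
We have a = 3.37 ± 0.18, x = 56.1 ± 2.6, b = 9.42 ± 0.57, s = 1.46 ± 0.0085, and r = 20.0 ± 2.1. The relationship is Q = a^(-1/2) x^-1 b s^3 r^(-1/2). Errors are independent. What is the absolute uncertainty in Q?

Products/powers → add relative errors in quadrature, weighted by exponent:
  (−½·δa/a)² = (-0.5×0.0534)² = 0.000713;  (-1·δx/x)² = (-1×0.0463)² = 0.00215;  (1·δb/b)² = (1×0.0605)² = 0.00366;  (3·δs/s)² = (3×0.00582)² = 0.000305;  (−½·δr/r)² = (-0.5×0.105)² = 0.00276
δQ/Q = √(0.00958) = 0.0979
Q = 0.0637, so δQ = 0.0979 × 0.0637 = 0.00623.

0.00623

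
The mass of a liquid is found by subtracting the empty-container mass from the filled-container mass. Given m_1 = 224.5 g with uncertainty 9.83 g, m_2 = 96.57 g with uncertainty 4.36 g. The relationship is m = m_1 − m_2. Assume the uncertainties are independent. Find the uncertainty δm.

Each term contributes (cᵢ δxᵢ)² to (δm)²:
  (δm_1)² = 96.6;  (δm_2)² = 19.0
δm = √(116) = 10.8 g

10.8 g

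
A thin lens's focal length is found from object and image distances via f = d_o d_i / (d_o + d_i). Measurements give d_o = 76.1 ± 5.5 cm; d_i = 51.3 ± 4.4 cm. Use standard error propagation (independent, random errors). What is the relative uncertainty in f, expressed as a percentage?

5.89%

∂f/∂d_o = (d_i/(d_o+d_i))² = 0.162;  ∂f/∂d_i = (d_o/(d_o+d_i))² = 0.357
δf = √((∂f/∂d_o · δd_o)² + (∂f/∂d_i · δd_i)²) = √(0.795 + 2.46) = 1.81 cm
f = 30.6 cm, so δf/f = 1.81/30.6 = 0.0589.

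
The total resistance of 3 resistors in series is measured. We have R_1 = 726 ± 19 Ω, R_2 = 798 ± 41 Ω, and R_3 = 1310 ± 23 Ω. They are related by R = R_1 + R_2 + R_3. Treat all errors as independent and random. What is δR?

For a sum/difference, combine absolute errors in quadrature:
  (δR_1)² = 361;  (δR_2)² = 1680;  (δR_3)² = 529
δR = √(2570) = 50.7 Ω

50.7 Ω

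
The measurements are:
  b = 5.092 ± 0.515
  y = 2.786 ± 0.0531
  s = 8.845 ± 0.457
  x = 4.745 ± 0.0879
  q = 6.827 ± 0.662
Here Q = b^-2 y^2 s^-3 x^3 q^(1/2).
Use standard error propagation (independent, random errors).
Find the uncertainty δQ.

Q is a product of powers, so relative uncertainties combine in quadrature:
  (-2·δb/b)² = (-2×0.101)² = 0.0409;  (2·δy/y)² = (2×0.0191)² = 0.00145;  (-3·δs/s)² = (-3×0.0517)² = 0.0240;  (3·δx/x)² = (3×0.0185)² = 0.00309;  (½·δq/q)² = (0.5×0.0970)² = 0.00235
δQ/Q = √(0.0718) = 0.268
Q = 0.1208, so δQ = 0.268 × 0.1208 = 0.0324.

0.0324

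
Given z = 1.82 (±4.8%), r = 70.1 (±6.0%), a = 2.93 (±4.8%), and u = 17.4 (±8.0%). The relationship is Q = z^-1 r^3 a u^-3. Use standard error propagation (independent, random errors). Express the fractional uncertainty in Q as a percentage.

30.8%

Q is a product of powers, so relative uncertainties combine in quadrature:
  (-1·δz/z)² = (-1×0.0480)² = 0.00230;  (3·δr/r)² = (3×0.0600)² = 0.0324;  (1·δa/a)² = (1×0.0480)² = 0.00230;  (-3·δu/u)² = (-3×0.0800)² = 0.0576
δQ/Q = √(0.0946) = 0.308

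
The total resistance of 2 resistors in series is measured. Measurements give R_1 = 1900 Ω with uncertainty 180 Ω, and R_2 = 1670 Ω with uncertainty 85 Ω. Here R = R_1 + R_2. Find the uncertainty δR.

Each term contributes (cᵢ δxᵢ)² to (δR)²:
  (δR_1)² = 32400;  (δR_2)² = 7220
δR = √(39600) = 199 Ω

199 Ω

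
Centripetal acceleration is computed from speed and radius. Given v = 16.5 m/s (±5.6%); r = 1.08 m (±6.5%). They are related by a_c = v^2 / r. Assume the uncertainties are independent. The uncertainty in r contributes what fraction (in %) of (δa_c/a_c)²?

(δa_c/a_c)² = (2·δv/v)² + (-1·δr/r)²
  v term: (2×0.0560)² = 0.0125
  r term: (-1×0.0650)² = 0.00423
Total = 0.0168. Share from r = 0.00423/0.0168 = 0.252.

25.2%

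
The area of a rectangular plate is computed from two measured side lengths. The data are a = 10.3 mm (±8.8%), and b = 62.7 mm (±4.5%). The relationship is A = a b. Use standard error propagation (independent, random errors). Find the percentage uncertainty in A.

9.88%

Each factor contributes (exponent × relative error)² to (δA/A)²:
  (1·δa/a)² = (1×0.0880)² = 0.00774;  (1·δb/b)² = (1×0.0450)² = 0.00202
δA/A = √(0.00977) = 0.0988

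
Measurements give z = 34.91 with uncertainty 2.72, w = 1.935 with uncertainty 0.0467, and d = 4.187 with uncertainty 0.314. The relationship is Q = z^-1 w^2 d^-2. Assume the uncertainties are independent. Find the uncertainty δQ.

Each factor contributes (exponent × relative error)² to (δQ/Q)²:
  (-1·δz/z)² = (-1×0.0779)² = 0.00607;  (2·δw/w)² = (2×0.0241)² = 0.00233;  (-2·δd/d)² = (-2×0.0750)² = 0.0225
δQ/Q = √(0.0309) = 0.176
Q = 0.006118, so δQ = 0.176 × 0.006118 = 0.00108.

0.00108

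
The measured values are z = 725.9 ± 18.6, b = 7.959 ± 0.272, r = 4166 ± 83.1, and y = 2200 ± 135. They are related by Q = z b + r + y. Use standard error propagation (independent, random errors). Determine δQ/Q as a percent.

Let p = z·b = 5777. δp/p = √((1·δz/z)² + (1·δb/b)²) = √(0.000657 + 0.00117) = 0.0427, so δp = 247.
Q = p + r + y: δQ = √(δp² + δr² + δy²) = √(60900 + 6910 + 18200) = 293
Q = 12140, so δQ/Q = 293/12140 = 0.0242.

2.42%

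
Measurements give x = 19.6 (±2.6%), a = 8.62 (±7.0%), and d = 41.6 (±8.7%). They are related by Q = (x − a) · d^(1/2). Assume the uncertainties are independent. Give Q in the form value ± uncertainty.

Let u = x − a = 11.0. δu = √(δx² + δa²) = √(0.260 + 0.364) = 0.790, so δu/u = 0.0719.
Q is then a monomial in u, d:
δQ/Q = √((δu/u)² + (½·δd/d)²) = √(0.00517 + 0.00189) = 0.0841
Q = 70.8, so δQ = 0.0841 × 70.8 = 5.95.

70.8 ± 5.95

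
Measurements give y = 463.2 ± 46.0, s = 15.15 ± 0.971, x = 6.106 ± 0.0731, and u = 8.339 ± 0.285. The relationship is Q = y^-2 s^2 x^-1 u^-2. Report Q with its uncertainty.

Since Q is a product/quotient, work with relative uncertainties:
  (-2·δy/y)² = (-2×0.0993)² = 0.0394;  (2·δs/s)² = (2×0.0641)² = 0.0164;  (-1·δx/x)² = (-1×0.0120)² = 0.000143;  (-2·δu/u)² = (-2×0.0342)² = 0.00467
δQ/Q = √(0.0607) = 0.246
Q = 2.519e-06, so δQ = 0.246 × 2.519e-06 = 6.21e-07.

(2.519 ± 0.621) × 10^-6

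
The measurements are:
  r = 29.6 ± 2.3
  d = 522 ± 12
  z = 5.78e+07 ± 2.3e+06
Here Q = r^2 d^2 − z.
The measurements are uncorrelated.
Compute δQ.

Let p = r^2·d^2 = 2.39e+08. δp/p = √((2·δr/r)² + (2·δd/d)²) = √(0.0242 + 0.00211) = 0.162, so δp = 3.87e+07.
Q = p − z: δQ = √(δp² + δz²) = √(1.5e+15 + 5.29e+12) = 3.88e+07

3.88e+07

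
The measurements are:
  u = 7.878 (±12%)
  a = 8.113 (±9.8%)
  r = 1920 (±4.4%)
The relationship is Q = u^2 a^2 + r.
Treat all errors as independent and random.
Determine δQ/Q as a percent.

Let p = u^2·a^2 = 4085. δp/p = √((2·δu/u)² + (2·δa/a)²) = √(0.0576 + 0.0384) = 0.310, so δp = 1270.
Q = p + r: δQ = √(δp² + δr²) = √(1.6e+06 + 7140) = 1270
Q = 6005, so δQ/Q = 1270/6005 = 0.211.

21.1%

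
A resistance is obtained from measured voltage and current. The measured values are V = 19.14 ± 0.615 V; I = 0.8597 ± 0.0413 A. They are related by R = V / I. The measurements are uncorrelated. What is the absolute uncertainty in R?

1.29 Ω

Each factor contributes (exponent × relative error)² to (δR/R)²:
  (1·δV/V)² = (1×0.0321)² = 0.00103;  (-1·δI/I)² = (-1×0.0480)² = 0.00231
δR/R = √(0.00334) = 0.0578
R = 22.26 Ω, so δR = 0.0578 × 22.26 = 1.29 Ω.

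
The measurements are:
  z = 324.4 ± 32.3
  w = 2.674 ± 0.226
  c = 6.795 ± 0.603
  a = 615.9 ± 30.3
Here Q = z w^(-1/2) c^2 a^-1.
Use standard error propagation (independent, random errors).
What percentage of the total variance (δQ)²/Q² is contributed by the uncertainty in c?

69.0%

(δQ/Q)² = (1·δz/z)² + (−½·δw/w)² + (2·δc/c)² + (-1·δa/a)²
  z term: (1×0.0996)² = 0.00991
  w term: (-0.5×0.0845)² = 0.00179
  c term: (2×0.0887)² = 0.0315
  a term: (-1×0.0492)² = 0.00242
Total = 0.0456. Share from c = 0.0315/0.0456 = 0.690.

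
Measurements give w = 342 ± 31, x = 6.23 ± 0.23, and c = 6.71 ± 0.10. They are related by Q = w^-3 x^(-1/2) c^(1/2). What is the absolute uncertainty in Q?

7.07e-09

Products/powers → add relative errors in quadrature, weighted by exponent:
  (-3·δw/w)² = (-3×0.0906)² = 0.0739;  (−½·δx/x)² = (-0.5×0.0369)² = 0.000341;  (½·δc/c)² = (0.5×0.0149)² = 5.55e-05
δQ/Q = √(0.0743) = 0.273
Q = 2.59e-08, so δQ = 0.273 × 2.59e-08 = 7.07e-09.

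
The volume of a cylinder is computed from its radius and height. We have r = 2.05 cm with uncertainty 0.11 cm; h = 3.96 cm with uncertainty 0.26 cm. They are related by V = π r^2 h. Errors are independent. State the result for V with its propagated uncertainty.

Since V is a product/quotient, work with relative uncertainties:
  (2·δr/r)² = (2×0.0537)² = 0.0115;  (1·δh/h)² = (1×0.0657)² = 0.00431
δV/V = √(0.0158) = 0.126
V = 52.3 cm^3, so δV = 0.126 × 52.3 = 6.58 cm^3.

52.3 ± 6.58 cm^3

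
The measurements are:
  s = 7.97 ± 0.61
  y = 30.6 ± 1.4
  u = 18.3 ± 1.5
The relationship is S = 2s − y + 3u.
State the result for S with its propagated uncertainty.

40.2 ± 4.87

For a sum/difference, combine absolute errors in quadrature:
  (2·δs)² = 1.49;  (δy)² = 1.96;  (3·δu)² = 20.2
δS = √(23.7) = 4.87
S = 40.2.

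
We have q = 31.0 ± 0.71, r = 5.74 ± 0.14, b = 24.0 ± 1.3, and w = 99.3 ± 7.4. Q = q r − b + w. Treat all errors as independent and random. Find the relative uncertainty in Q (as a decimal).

Let p = q·r = 178. δp/p = √((1·δq/q)² + (1·δr/r)²) = √(0.000525 + 0.000595) = 0.0335, so δp = 5.95.
Q = p − b + w: δQ = √(δp² + δb² + δw²) = √(35.4 + 1.69 + 54.8) = 9.59
Q = 253, so δQ/Q = 9.59/253 = 0.0379.

0.0379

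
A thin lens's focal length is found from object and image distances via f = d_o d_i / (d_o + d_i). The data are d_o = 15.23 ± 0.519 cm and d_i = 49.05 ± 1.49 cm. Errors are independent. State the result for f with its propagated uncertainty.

∂f/∂d_o = (d_i/(d_o+d_i))² = 0.582;  ∂f/∂d_i = (d_o/(d_o+d_i))² = 0.0561
δf = √((∂f/∂d_o · δd_o)² + (∂f/∂d_i · δd_i)²) = √(0.0913 + 0.00700) = 0.314 cm
f = 11.62 cm.

11.62 ± 0.314 cm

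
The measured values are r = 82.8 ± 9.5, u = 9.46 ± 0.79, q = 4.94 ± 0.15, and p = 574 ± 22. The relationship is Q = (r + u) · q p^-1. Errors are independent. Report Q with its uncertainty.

0.794 ± 0.0908

Let w = r + u = 92.3. δw = √(δr² + δu²) = √(90.2 + 0.624) = 9.53, so δw/w = 0.103.
Q is then a monomial in w, q, p:
δQ/Q = √((δw/w)² + (1·δq/q)² + (-1·δp/p)²) = √(0.0107 + 0.000922 + 0.00147) = 0.114
Q = 0.794, so δQ = 0.114 × 0.794 = 0.0908.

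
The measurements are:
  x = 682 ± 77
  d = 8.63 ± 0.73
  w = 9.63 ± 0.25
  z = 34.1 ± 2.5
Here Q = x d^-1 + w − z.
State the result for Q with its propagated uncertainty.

54.6 ± 11.4

Let p = x·d^-1 = 79.0. δp/p = √((1·δx/x)² + (-1·δd/d)²) = √(0.0127 + 0.00716) = 0.141, so δp = 11.1.
Q = p + w − z: δQ = √(δp² + δw² + δz²) = √(124 + 0.0625 + 6.25) = 11.4
Q = 54.6.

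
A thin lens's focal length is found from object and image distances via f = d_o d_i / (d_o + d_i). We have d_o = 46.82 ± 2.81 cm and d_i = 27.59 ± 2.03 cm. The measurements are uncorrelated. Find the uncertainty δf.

∂f/∂d_o = (d_i/(d_o+d_i))² = 0.137;  ∂f/∂d_i = (d_o/(d_o+d_i))² = 0.396
δf = √((∂f/∂d_o · δd_o)² + (∂f/∂d_i · δd_i)²) = √(0.149 + 0.646) = 0.892 cm

0.892 cm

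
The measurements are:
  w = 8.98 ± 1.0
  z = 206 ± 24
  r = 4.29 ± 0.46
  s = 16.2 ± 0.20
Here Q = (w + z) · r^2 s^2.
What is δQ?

Let u = w + z = 215. δu = √(δw² + δz²) = √(1.00 + 576) = 24.0, so δu/u = 0.112.
Q is then a monomial in u, r, s:
δQ/Q = √((δu/u)² + (2·δr/r)² + (2·δs/s)²) = √(0.0125 + 0.0460 + 0.000610) = 0.243
Q = 1.04e+06, so δQ = 0.243 × 1.04e+06 = 2.52e+05.

2.52e+05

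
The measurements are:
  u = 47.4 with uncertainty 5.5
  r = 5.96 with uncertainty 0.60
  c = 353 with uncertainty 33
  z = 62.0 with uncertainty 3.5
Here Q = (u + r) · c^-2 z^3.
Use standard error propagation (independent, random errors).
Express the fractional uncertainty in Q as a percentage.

Let w = u + r = 53.4. δw = √(δu² + δr²) = √(30.2 + 0.360) = 5.53, so δw/w = 0.104.
Q is then a monomial in w, c, z:
δQ/Q = √((δw/w)² + (-2·δc/c)² + (3·δz/z)²) = √(0.0108 + 0.0350 + 0.0287) = 0.273

27.3%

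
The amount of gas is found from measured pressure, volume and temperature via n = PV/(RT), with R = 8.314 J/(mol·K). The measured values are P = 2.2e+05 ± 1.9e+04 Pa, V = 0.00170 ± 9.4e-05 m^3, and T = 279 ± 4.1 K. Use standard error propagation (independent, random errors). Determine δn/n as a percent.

Relative error in a monomial: (δn/n)² = Σ (nᵢ · δxᵢ/xᵢ)².
  (1·δP/P)² = (1×0.0864)² = 0.00746;  (1·δV/V)² = (1×0.0553)² = 0.00306;  (-1·δT/T)² = (-1×0.0147)² = 0.000216
δn/n = √(0.0107) = 0.104

10.4%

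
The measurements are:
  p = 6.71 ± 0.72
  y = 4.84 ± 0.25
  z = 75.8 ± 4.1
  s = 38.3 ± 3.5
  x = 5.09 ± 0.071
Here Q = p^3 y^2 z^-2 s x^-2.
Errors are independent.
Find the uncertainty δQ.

0.669

Relative error in a monomial: (δQ/Q)² = Σ (nᵢ · δxᵢ/xᵢ)².
  (3·δp/p)² = (3×0.107)² = 0.104;  (2·δy/y)² = (2×0.0517)² = 0.0107;  (-2·δz/z)² = (-2×0.0541)² = 0.0117;  (1·δs/s)² = (1×0.0914)² = 0.00835;  (-2·δx/x)² = (-2×0.0139)² = 0.000778
δQ/Q = √(0.135) = 0.368
Q = 1.82, so δQ = 0.368 × 1.82 = 0.669.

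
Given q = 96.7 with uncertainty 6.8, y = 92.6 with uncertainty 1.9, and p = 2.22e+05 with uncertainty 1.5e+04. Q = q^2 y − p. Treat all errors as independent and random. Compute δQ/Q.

Let w = q^2·y = 8.66e+05. δw/w = √((2·δq/q)² + (1·δy/y)²) = √(0.0198 + 0.000421) = 0.142, so δw = 1.23e+05.
Q = w − p: δQ = √(δw² + δp²) = √(1.51e+10 + 2.25e+08) = 1.24e+05
Q = 6.44e+05, so δQ/Q = 1.24e+05/6.44e+05 = 0.193.

0.193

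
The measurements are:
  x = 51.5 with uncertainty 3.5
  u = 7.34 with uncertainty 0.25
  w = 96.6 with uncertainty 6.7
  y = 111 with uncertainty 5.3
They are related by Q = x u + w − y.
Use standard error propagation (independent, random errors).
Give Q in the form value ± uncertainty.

364 ± 30.0

Let p = x·u = 378. δp/p = √((1·δx/x)² + (1·δu/u)²) = √(0.00462 + 0.00116) = 0.0760, so δp = 28.7.
Q = p + w − y: δQ = √(δp² + δw² + δy²) = √(826 + 44.9 + 28.1) = 30.0
Q = 364.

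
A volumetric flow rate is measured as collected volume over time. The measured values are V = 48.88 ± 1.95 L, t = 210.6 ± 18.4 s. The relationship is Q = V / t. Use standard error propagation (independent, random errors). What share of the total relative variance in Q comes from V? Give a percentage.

17.3%

(δQ/Q)² = (1·δV/V)² + (-1·δt/t)²
  V term: (1×0.0399)² = 0.00159
  t term: (-1×0.0874)² = 0.00763
Total = 0.00922. Share from V = 0.00159/0.00922 = 0.173.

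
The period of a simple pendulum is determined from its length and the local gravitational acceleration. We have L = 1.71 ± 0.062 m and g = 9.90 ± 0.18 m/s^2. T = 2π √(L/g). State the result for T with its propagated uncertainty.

Relative error in a monomial: (δT/T)² = Σ (nᵢ · δxᵢ/xᵢ)².
  (½·δL/L)² = (0.5×0.0363)² = 0.000329;  (−½·δg/g)² = (-0.5×0.0182)² = 8.26e-05
δT/T = √(0.000411) = 0.0203
T = 2.61 s, so δT = 0.0203 × 2.61 = 0.0530 s.

2.61 ± 0.0530 s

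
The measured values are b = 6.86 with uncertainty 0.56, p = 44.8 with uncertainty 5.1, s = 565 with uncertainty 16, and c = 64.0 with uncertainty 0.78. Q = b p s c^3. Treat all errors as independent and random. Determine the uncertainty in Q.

Relative error in a monomial: (δQ/Q)² = Σ (nᵢ · δxᵢ/xᵢ)².
  (1·δb/b)² = (1×0.0816)² = 0.00666;  (1·δp/p)² = (1×0.114)² = 0.0130;  (1·δs/s)² = (1×0.0283)² = 0.000802;  (3·δc/c)² = (3×0.0122)² = 0.00134
δQ/Q = √(0.0218) = 0.148
Q = 4.55e+10, so δQ = 0.148 × 4.55e+10 = 6.71e+09.

6.71e+09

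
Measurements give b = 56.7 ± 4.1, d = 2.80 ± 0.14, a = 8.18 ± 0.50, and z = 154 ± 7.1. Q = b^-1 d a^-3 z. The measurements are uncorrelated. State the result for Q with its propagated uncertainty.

Since Q is a product/quotient, work with relative uncertainties:
  (-1·δb/b)² = (-1×0.0723)² = 0.00523;  (1·δd/d)² = (1×0.0500)² = 0.00250;  (-3·δa/a)² = (-3×0.0611)² = 0.0336;  (1·δz/z)² = (1×0.0461)² = 0.00213
δQ/Q = √(0.0435) = 0.209
Q = 0.0139, so δQ = 0.209 × 0.0139 = 0.00290.

0.0139 ± 0.00290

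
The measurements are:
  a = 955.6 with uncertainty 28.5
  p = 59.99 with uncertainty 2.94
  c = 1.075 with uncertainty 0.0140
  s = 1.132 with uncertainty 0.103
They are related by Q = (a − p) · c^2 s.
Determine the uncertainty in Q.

117

Let u = a − p = 895.6. δu = √(δa² + δp²) = √(812 + 8.64) = 28.7, so δu/u = 0.0320.
Q is then a monomial in u, c, s:
δQ/Q = √((δu/u)² + (2·δc/c)² + (1·δs/s)²) = √(0.00102 + 0.000678 + 0.00828) = 0.0999
Q = 1172, so δQ = 0.0999 × 1172 = 117.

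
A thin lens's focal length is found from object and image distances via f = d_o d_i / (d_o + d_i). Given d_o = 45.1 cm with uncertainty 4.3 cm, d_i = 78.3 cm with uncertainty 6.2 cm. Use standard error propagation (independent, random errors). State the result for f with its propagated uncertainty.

∂f/∂d_o = (d_i/(d_o+d_i))² = 0.403;  ∂f/∂d_i = (d_o/(d_o+d_i))² = 0.134
δf = √((∂f/∂d_o · δd_o)² + (∂f/∂d_i · δd_i)²) = √(3.00 + 0.686) = 1.92 cm
f = 28.6 cm.

28.6 ± 1.92 cm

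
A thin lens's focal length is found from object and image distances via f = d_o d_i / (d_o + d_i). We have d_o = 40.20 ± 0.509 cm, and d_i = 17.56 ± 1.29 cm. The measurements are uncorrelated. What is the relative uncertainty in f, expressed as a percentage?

∂f/∂d_o = (d_i/(d_o+d_i))² = 0.0924;  ∂f/∂d_i = (d_o/(d_o+d_i))² = 0.484
δf = √((∂f/∂d_o · δd_o)² + (∂f/∂d_i · δd_i)²) = √(0.00221 + 0.390) = 0.627 cm
f = 12.22 cm, so δf/f = 0.627/12.22 = 0.0513.

5.13%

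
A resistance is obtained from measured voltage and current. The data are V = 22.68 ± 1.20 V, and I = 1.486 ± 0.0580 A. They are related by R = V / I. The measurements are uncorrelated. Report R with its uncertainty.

15.26 ± 1.00 Ω

R is a product of powers, so relative uncertainties combine in quadrature:
  (1·δV/V)² = (1×0.0529)² = 0.00280;  (-1·δI/I)² = (-1×0.0390)² = 0.00152
δR/R = √(0.00432) = 0.0657
R = 15.26 Ω, so δR = 0.0657 × 15.26 = 1.00 Ω.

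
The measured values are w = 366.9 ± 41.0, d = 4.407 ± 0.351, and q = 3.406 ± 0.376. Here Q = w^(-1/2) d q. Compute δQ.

0.115

Products/powers → add relative errors in quadrature, weighted by exponent:
  (−½·δw/w)² = (-0.5×0.112)² = 0.00312;  (1·δd/d)² = (1×0.0796)² = 0.00634;  (1·δq/q)² = (1×0.110)² = 0.0122
δQ/Q = √(0.0217) = 0.147
Q = 0.7836, so δQ = 0.147 × 0.7836 = 0.115.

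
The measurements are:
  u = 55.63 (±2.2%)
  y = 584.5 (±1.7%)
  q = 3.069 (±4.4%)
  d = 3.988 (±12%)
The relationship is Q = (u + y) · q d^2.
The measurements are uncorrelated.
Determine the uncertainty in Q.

7640

Let w = u + y = 640.1. δw = √(δu² + δy²) = √(1.50 + 98.7) = 10.0, so δw/w = 0.0156.
Q is then a monomial in w, q, d:
δQ/Q = √((δw/w)² + (1·δq/q)² + (2·δd/d)²) = √(0.000245 + 0.00194 + 0.0576) = 0.245
Q = 31240, so δQ = 0.245 × 31240 = 7640.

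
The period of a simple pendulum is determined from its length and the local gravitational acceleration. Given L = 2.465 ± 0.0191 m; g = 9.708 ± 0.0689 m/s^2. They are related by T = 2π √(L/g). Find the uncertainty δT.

0.0166 s

Products/powers → add relative errors in quadrature, weighted by exponent:
  (½·δL/L)² = (0.5×0.00775)² = 1.5e-05;  (−½·δg/g)² = (-0.5×0.00710)² = 1.26e-05
δT/T = √(2.76e-05) = 0.00525
T = 3.166 s, so δT = 0.00525 × 3.166 = 0.0166 s.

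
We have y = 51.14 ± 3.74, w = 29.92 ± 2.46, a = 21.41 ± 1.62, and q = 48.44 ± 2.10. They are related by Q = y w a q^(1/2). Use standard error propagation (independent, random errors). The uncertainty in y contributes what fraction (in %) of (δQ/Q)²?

(δQ/Q)² = (1·δy/y)² + (1·δw/w)² + (1·δa/a)² + (½·δq/q)²
  y term: (1×0.0731)² = 0.00535
  w term: (1×0.0822)² = 0.00676
  a term: (1×0.0757)² = 0.00573
  q term: (0.5×0.0434)² = 0.000470
Total = 0.0183. Share from y = 0.00535/0.0183 = 0.292.

29.2%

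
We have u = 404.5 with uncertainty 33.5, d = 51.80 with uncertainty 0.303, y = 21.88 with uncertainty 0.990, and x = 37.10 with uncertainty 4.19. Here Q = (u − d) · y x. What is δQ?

44200

Let w = u − d = 352.7. δw = √(δu² + δd²) = √(1120 + 0.0918) = 33.5, so δw/w = 0.0950.
Q is then a monomial in w, y, x:
δQ/Q = √((δw/w)² + (1·δy/y)² + (1·δx/x)²) = √(0.00902 + 0.00205 + 0.0128) = 0.154
Q = 286300, so δQ = 0.154 × 286300 = 44200.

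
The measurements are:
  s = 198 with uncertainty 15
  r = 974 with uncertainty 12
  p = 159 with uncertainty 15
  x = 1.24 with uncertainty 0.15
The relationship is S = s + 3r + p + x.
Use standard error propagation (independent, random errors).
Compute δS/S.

S is a linear combination, so absolute uncertainties add in quadrature:
  (δs)² = 225;  (3·δr)² = 1300;  (δp)² = 225;  (δx)² = 0.0225
δS = √(1750) = 41.8
S = 3280, so δS/S = 41.8/3280 = 0.0127.

0.0127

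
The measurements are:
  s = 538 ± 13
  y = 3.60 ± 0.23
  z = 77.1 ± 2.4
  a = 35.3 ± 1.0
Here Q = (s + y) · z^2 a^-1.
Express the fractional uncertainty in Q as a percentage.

Let u = s + y = 542. δu = √(δs² + δy²) = √(169 + 0.0529) = 13.0, so δu/u = 0.0240.
Q is then a monomial in u, z, a:
δQ/Q = √((δu/u)² + (2·δz/z)² + (-1·δa/a)²) = √(0.000576 + 0.00388 + 0.000803) = 0.0725

7.25%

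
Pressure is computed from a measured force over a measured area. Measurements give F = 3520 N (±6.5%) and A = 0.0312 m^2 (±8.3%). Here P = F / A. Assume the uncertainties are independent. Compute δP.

For a monomial P ∝ F, A^-1, fractional errors add in quadrature:
  (1·δF/F)² = (1×0.0650)² = 0.00423;  (-1·δA/A)² = (-1×0.0830)² = 0.00689
δP/P = √(0.0111) = 0.105
P = 1.13e+05 Pa, so δP = 0.105 × 1.13e+05 = 11900 Pa.

11900 Pa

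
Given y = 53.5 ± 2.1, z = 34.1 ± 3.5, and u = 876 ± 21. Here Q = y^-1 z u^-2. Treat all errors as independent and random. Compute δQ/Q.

0.120

Each factor contributes (exponent × relative error)² to (δQ/Q)²:
  (-1·δy/y)² = (-1×0.0393)² = 0.00154;  (1·δz/z)² = (1×0.103)² = 0.0105;  (-2·δu/u)² = (-2×0.0240)² = 0.00230
δQ/Q = √(0.0144) = 0.120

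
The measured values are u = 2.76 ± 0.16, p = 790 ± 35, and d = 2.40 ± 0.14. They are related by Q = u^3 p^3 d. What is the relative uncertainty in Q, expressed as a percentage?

Since Q is a product/quotient, work with relative uncertainties:
  (3·δu/u)² = (3×0.0580)² = 0.0302;  (3·δp/p)² = (3×0.0443)² = 0.0177;  (1·δd/d)² = (1×0.0583)² = 0.00340
δQ/Q = √(0.0513) = 0.227

22.7%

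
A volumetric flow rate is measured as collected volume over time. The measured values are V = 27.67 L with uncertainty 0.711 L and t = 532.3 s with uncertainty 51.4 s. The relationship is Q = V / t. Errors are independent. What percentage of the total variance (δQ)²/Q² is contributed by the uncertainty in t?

93.4%

(δQ/Q)² = (1·δV/V)² + (-1·δt/t)²
  V term: (1×0.0257)² = 0.000660
  t term: (-1×0.0966)² = 0.00932
Total = 0.00998. Share from t = 0.00932/0.00998 = 0.934.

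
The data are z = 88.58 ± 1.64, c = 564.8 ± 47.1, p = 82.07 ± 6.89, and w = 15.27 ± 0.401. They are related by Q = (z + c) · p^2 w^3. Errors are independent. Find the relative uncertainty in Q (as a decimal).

0.199

Let u = z + c = 653.4. δu = √(δz² + δc²) = √(2.69 + 2220) = 47.1, so δu/u = 0.0721.
Q is then a monomial in u, p, w:
δQ/Q = √((δu/u)² + (2·δp/p)² + (3·δw/w)²) = √(0.00520 + 0.0282 + 0.00621) = 0.199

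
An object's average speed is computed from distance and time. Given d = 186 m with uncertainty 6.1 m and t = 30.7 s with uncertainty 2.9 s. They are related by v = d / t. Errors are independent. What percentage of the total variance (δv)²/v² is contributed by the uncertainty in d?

(δv/v)² = (1·δd/d)² + (-1·δt/t)²
  d term: (1×0.0328)² = 0.00108
  t term: (-1×0.0945)² = 0.00892
Total = 0.01000. Share from d = 0.00108/0.01000 = 0.108.

10.8%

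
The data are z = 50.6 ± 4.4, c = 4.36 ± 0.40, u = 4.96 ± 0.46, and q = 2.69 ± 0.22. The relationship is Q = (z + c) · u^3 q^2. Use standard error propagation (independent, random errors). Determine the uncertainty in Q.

Let w = z + c = 55.0. δw = √(δz² + δc²) = √(19.4 + 0.160) = 4.42, so δw/w = 0.0804.
Q is then a monomial in w, u, q:
δQ/Q = √((δw/w)² + (3·δu/u)² + (2·δq/q)²) = √(0.00646 + 0.0774 + 0.0268) = 0.333
Q = 48500, so δQ = 0.333 × 48500 = 16100.

16100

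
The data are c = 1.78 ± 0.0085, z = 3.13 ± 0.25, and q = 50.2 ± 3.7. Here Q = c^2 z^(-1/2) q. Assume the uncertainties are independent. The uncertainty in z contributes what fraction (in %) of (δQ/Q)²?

22.4%

(δQ/Q)² = (2·δc/c)² + (−½·δz/z)² + (1·δq/q)²
  c term: (2×0.00478)² = 9.12e-05
  z term: (-0.5×0.0799)² = 0.00159
  q term: (1×0.0737)² = 0.00543
Total = 0.00712. Share from z = 0.00159/0.00712 = 0.224.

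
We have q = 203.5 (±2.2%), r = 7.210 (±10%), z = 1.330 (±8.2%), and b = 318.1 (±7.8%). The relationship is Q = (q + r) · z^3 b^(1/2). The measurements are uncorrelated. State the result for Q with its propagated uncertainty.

8841 ± 2210

Let u = q + r = 210.7. δu = √(δq² + δr²) = √(20.0 + 0.520) = 4.53, so δu/u = 0.0215.
Q is then a monomial in u, z, b:
δQ/Q = √((δu/u)² + (3·δz/z)² + (½·δb/b)²) = √(0.000463 + 0.0605 + 0.00152) = 0.250
Q = 8841, so δQ = 0.250 × 8841 = 2210.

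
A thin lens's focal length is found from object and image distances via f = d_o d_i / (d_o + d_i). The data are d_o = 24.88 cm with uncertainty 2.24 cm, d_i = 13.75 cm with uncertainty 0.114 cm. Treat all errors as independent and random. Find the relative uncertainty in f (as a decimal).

∂f/∂d_o = (d_i/(d_o+d_i))² = 0.127;  ∂f/∂d_i = (d_o/(d_o+d_i))² = 0.415
δf = √((∂f/∂d_o · δd_o)² + (∂f/∂d_i · δd_i)²) = √(0.0805 + 0.00224) = 0.288 cm
f = 8.856 cm, so δf/f = 0.288/8.856 = 0.0325.

0.0325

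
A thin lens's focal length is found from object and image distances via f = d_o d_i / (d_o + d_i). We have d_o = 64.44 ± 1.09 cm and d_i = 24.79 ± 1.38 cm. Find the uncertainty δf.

∂f/∂d_o = (d_i/(d_o+d_i))² = 0.0772;  ∂f/∂d_i = (d_o/(d_o+d_i))² = 0.522
δf = √((∂f/∂d_o · δd_o)² + (∂f/∂d_i · δd_i)²) = √(0.00708 + 0.518) = 0.725 cm

0.725 cm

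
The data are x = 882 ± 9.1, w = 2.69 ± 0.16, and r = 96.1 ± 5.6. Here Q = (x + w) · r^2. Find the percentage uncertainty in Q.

Let u = x + w = 885. δu = √(δx² + δw²) = √(82.8 + 0.0256) = 9.10, so δu/u = 0.0103.
Q is then a monomial in u, r:
δQ/Q = √((δu/u)² + (2·δr/r)²) = √(0.000106 + 0.0136) = 0.117

11.7%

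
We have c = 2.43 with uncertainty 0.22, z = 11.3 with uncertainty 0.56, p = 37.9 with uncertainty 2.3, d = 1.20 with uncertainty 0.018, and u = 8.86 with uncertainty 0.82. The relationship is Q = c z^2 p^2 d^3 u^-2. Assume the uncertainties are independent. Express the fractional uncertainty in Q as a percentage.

26.3%

Products/powers → add relative errors in quadrature, weighted by exponent:
  (1·δc/c)² = (1×0.0905)² = 0.00820;  (2·δz/z)² = (2×0.0496)² = 0.00982;  (2·δp/p)² = (2×0.0607)² = 0.0147;  (3·δd/d)² = (3×0.0150)² = 0.00202;  (-2·δu/u)² = (-2×0.0926)² = 0.0343
δQ/Q = √(0.0690) = 0.263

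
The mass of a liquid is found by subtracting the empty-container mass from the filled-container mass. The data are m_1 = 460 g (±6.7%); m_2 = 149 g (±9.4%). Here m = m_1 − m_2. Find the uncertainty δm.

m is a linear combination, so absolute uncertainties add in quadrature:
  (δm_1)² = 950;  (δm_2)² = 196
δm = √(1150) = 33.9 g

33.9 g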